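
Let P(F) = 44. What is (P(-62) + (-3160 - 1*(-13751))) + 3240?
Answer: 13875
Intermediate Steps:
(P(-62) + (-3160 - 1*(-13751))) + 3240 = (44 + (-3160 - 1*(-13751))) + 3240 = (44 + (-3160 + 13751)) + 3240 = (44 + 10591) + 3240 = 10635 + 3240 = 13875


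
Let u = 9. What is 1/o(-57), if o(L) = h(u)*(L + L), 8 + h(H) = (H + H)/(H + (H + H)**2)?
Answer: 37/33516 ≈ 0.0011040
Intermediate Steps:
h(H) = -8 + 2*H/(H + 4*H**2) (h(H) = -8 + (H + H)/(H + (H + H)**2) = -8 + (2*H)/(H + (2*H)**2) = -8 + (2*H)/(H + 4*H**2) = -8 + 2*H/(H + 4*H**2))
o(L) = -588*L/37 (o(L) = (2*(-3 - 16*9)/(1 + 4*9))*(L + L) = (2*(-3 - 144)/(1 + 36))*(2*L) = (2*(-147)/37)*(2*L) = (2*(1/37)*(-147))*(2*L) = -588*L/37)
1/o(-57) = 1/(-588/37*(-57)) = 1/(33516/37) = 37/33516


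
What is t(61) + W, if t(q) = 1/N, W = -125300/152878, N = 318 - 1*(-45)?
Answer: -2060501/2522487 ≈ -0.81685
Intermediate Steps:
N = 363 (N = 318 + 45 = 363)
W = -62650/76439 (W = -125300*1/152878 = -62650/76439 ≈ -0.81961)
t(q) = 1/363
t(61) + W = 1/363 - 62650/76439 = -2060501/2522487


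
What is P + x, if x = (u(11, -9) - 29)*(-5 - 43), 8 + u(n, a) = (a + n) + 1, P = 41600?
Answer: 43232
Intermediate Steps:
u(n, a) = -7 + a + n (u(n, a) = -8 + ((a + n) + 1) = -8 + (1 + a + n) = -7 + a + n)
x = 1632 (x = ((-7 - 9 + 11) - 29)*(-5 - 43) = (-5 - 29)*(-48) = -34*(-48) = 1632)
P + x = 41600 + 1632 = 43232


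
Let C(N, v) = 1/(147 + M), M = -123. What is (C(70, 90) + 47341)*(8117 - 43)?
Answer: 4586778845/12 ≈ 3.8223e+8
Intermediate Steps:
C(N, v) = 1/24 (C(N, v) = 1/(147 - 123) = 1/24)
(C(70, 90) + 47341)*(8117 - 43) = (1/24 + 47341)*(8117 - 43) = (1136185/24)*8074 = 4586778845/12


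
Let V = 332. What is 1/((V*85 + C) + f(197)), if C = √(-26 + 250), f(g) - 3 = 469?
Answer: 7173/205807660 - √14/205807660 ≈ 3.4835e-5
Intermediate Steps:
f(g) = 472 (f(g) = 3 + 469 = 472)
C = 4*√14 (C = √224 = 4*√14 ≈ 14.967)
1/((V*85 + C) + f(197)) = 1/((332*85 + 4*√14) + 472) = 1/((28220 + 4*√14) + 472) = 1/(28692 + 4*√14)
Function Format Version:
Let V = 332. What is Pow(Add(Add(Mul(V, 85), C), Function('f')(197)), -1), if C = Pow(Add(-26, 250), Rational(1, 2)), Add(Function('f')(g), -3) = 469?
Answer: Add(Rational(7173, 205807660), Mul(Rational(-1, 205807660), Pow(14, Rational(1, 2)))) ≈ 3.4835e-5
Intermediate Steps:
Function('f')(g) = 472 (Function('f')(g) = Add(3, 469) = 472)
C = Mul(4, Pow(14, Rational(1, 2))) (C = Pow(224, Rational(1, 2)) = Mul(4, Pow(14, Rational(1, 2))) ≈ 14.967)
Pow(Add(Add(Mul(V, 85), C), Function('f')(197)), -1) = Pow(Add(Add(Mul(332, 85), Mul(4, Pow(14, Rational(1, 2)))), 472), -1) = Pow(Add(Add(28220, Mul(4, Pow(14, Rational(1, 2)))), 472), -1) = Pow(Add(28692, Mul(4, Pow(14, Rational(1, 2)))), -1)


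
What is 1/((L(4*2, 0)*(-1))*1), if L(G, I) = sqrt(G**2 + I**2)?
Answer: -1/8 ≈ -0.12500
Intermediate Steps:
1/((L(4*2, 0)*(-1))*1) = 1/((sqrt((4*2)**2 + 0**2)*(-1))*1) = 1/((sqrt(8**2 + 0)*(-1))*1) = 1/((sqrt(64 + 0)*(-1))*1) = 1/((sqrt(64)*(-1))*1) = 1/((8*(-1))*1) = 1/(-8*1) = 1/(-8) = -1/8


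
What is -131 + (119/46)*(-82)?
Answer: -7892/23 ≈ -343.13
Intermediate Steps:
-131 + (119/46)*(-82) = -131 - 4879/23 = -7892/23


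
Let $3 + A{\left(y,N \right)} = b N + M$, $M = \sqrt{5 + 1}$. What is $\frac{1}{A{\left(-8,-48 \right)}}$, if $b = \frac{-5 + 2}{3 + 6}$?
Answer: $\frac{13}{163} - \frac{\sqrt{6}}{163} \approx 0.064727$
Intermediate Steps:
$M = \sqrt{6} \approx 2.4495$
$b = - \frac{1}{3}$ ($b = - \frac{3}{9} = \left(-3\right) \frac{1}{9} = - \frac{1}{3} \approx -0.33333$)
$A{\left(y,N \right)} = -3 + \sqrt{6} - \frac{N}{3}$ ($A{\left(y,N \right)} = -3 - \left(- \sqrt{6} + \frac{N}{3}\right) = -3 + \sqrt{6} - \frac{N}{3}$)
$\frac{1}{A{\left(-8,-48 \right)}} = \frac{1}{-3 + \sqrt{6} - -16} = \frac{1}{-3 + \sqrt{6} + 16} = \frac{1}{13 + \sqrt{6}}$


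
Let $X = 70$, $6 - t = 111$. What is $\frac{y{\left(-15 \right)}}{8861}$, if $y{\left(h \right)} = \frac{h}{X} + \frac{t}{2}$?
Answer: $- \frac{369}{62027} \approx -0.005949$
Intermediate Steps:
$t = -105$ ($t = 6 - 111 = -105$)
$y{\left(h \right)} = - \frac{105}{2} + \frac{h}{70}$ ($y{\left(h \right)} = \frac{h}{70} - \frac{105}{2} = - \frac{105}{2} + \frac{h}{70}$)
$\frac{y{\left(-15 \right)}}{8861} = \frac{- \frac{105}{2} + \frac{1}{70} \left(-15\right)}{8861} = \left(- \frac{105}{2} - \frac{3}{14}\right) \frac{1}{8861} = \left(- \frac{369}{7}\right) \frac{1}{8861} = - \frac{369}{62027}$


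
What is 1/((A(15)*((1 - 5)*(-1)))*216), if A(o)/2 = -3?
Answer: -1/5184 ≈ -0.00019290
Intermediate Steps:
A(o) = -6 (A(o) = 2*(-3) = -6)
1/((A(15)*((1 - 5)*(-1)))*216) = 1/(-6*(1 - 5)*(-1)*216) = 1/(-(-24)*(-1)*216) = 1/(-6*4*216) = 1/(-24*216) = 1/(-5184) = -1/5184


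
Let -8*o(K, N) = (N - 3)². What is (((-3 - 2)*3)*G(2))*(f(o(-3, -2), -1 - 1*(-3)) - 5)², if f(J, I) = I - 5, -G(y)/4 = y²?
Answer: 15360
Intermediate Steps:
o(K, N) = -(-3 + N)²/8 (o(K, N) = -(N - 3)²/8 = -(-3 + N)²/8)
G(y) = -4*y²
f(J, I) = -5 + I
(((-3 - 2)*3)*G(2))*(f(o(-3, -2), -1 - 1*(-3)) - 5)² = (((-3 - 2)*3)*(-4*2²))*((-5 + (-1 - 1*(-3))) - 5)² = ((-5*3)*(-4*4))*((-5 + (-1 + 3)) - 5)² = (-15*(-16))*((-5 + 2) - 5)² = 240*(-3 - 5)² = 240*(-8)² = 240*64 = 15360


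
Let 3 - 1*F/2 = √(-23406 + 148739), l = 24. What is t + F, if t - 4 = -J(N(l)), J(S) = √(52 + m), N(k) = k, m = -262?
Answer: 10 - 2*√125333 - I*√210 ≈ -698.05 - 14.491*I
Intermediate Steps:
J(S) = I*√210 (J(S) = √(52 - 262) = √(-210) = I*√210)
F = 6 - 2*√125333 (F = 6 - 2*√(-23406 + 148739) = 6 - 2*√125333 ≈ -702.05)
t = 4 - I*√210 ≈ 4.0 - 14.491*I
t + F = (4 - I*√210) + (6 - 2*√125333) = 10 - 2*√125333 - I*√210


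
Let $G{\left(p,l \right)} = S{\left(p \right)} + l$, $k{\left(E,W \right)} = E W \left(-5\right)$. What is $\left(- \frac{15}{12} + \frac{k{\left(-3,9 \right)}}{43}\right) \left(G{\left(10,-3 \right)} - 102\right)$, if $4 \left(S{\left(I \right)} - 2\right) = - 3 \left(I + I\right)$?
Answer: $- \frac{19175}{86} \approx -222.97$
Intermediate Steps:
$S{\left(I \right)} = 2 - \frac{3 I}{2}$ ($S{\left(I \right)} = 2 + \frac{\left(-3\right) \left(I + I\right)}{4} = 2 + \frac{\left(-3\right) 2 I}{4} = 2 + \frac{\left(-6\right) I}{4} = 2 - \frac{3 I}{2}$)
$k{\left(E,W \right)} = - 5 E W$
$G{\left(p,l \right)} = 2 + l - \frac{3 p}{2}$ ($G{\left(p,l \right)} = \left(2 - \frac{3 p}{2}\right) + l = 2 + l - \frac{3 p}{2}$)
$\left(- \frac{15}{12} + \frac{k{\left(-3,9 \right)}}{43}\right) \left(G{\left(10,-3 \right)} - 102\right) = \left(- \frac{15}{12} + \frac{\left(-5\right) \left(-3\right) 9}{43}\right) \left(\left(2 - 3 - 15\right) - 102\right) = \left(\left(-15\right) \frac{1}{12} + 135 \cdot \frac{1}{43}\right) \left(\left(2 - 3 - 15\right) - 102\right) = \left(- \frac{5}{4} + \frac{135}{43}\right) \left(-16 - 102\right) = \frac{325}{172} \left(-118\right) = - \frac{19175}{86}$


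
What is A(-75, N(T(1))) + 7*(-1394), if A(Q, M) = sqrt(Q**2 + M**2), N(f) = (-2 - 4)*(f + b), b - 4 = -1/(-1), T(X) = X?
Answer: -9758 + 3*sqrt(769) ≈ -9674.8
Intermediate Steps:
b = 5 (b = 4 - 1/(-1) = 4 - 1*(-1) = 4 + 1 = 5)
N(f) = -30 - 6*f (N(f) = (-2 - 4)*(f + 5) = -6*(5 + f) = -30 - 6*f)
A(Q, M) = sqrt(M**2 + Q**2)
A(-75, N(T(1))) + 7*(-1394) = sqrt((-30 - 6*1)**2 + (-75)**2) + 7*(-1394) = sqrt((-30 - 6)**2 + 5625) - 9758 = sqrt((-36)**2 + 5625) - 9758 = sqrt(1296 + 5625) - 9758 = sqrt(6921) - 9758 = 3*sqrt(769) - 9758 = -9758 + 3*sqrt(769)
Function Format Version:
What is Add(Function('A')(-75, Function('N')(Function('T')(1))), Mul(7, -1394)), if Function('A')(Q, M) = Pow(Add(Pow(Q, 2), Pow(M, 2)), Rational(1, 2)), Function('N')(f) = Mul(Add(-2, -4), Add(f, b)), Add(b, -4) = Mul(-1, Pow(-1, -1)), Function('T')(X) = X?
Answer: Add(-9758, Mul(3, Pow(769, Rational(1, 2)))) ≈ -9674.8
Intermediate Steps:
b = 5 (b = Add(4, Mul(-1, Pow(-1, -1))) = Add(4, Mul(-1, -1)) = Add(4, 1) = 5)
Function('N')(f) = Add(-30, Mul(-6, f)) (Function('N')(f) = Mul(Add(-2, -4), Add(f, 5)) = Mul(-6, Add(5, f)) = Add(-30, Mul(-6, f)))
Function('A')(Q, M) = Pow(Add(Pow(M, 2), Pow(Q, 2)), Rational(1, 2))
Add(Function('A')(-75, Function('N')(Function('T')(1))), Mul(7, -1394)) = Add(Pow(Add(Pow(Add(-30, Mul(-6, 1)), 2), Pow(-75, 2)), Rational(1, 2)), Mul(7, -1394)) = Add(Pow(Add(Pow(Add(-30, -6), 2), 5625), Rational(1, 2)), -9758) = Add(Pow(Add(Pow(-36, 2), 5625), Rational(1, 2)), -9758) = Add(Pow(Add(1296, 5625), Rational(1, 2)), -9758) = Add(Pow(6921, Rational(1, 2)), -9758) = Add(Mul(3, Pow(769, Rational(1, 2))), -9758) = Add(-9758, Mul(3, Pow(769, Rational(1, 2))))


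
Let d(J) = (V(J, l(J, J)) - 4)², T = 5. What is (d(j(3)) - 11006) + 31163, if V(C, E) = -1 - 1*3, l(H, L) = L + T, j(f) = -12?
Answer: 20221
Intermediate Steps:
l(H, L) = 5 + L (l(H, L) = L + 5 = 5 + L)
V(C, E) = -4 (V(C, E) = -1 - 3 = -4)
d(J) = 64 (d(J) = (-4 - 4)² = (-8)² = 64)
(d(j(3)) - 11006) + 31163 = (64 - 11006) + 31163 = -10942 + 31163 = 20221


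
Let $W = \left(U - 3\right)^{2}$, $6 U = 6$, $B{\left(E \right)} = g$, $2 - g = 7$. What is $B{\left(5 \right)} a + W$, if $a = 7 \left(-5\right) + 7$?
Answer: $144$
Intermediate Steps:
$g = -5$ ($g = 2 - 7 = -5$)
$a = -28$ ($a = -35 + 7 = -28$)
$B{\left(E \right)} = -5$
$U = 1$ ($U = \frac{1}{6} \cdot 6 = 1$)
$W = 4$ ($W = \left(1 - 3\right)^{2} = \left(-2\right)^{2} = 4$)
$B{\left(5 \right)} a + W = \left(-5\right) \left(-28\right) + 4 = 140 + 4 = 144$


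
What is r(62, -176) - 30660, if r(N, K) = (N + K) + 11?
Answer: -30763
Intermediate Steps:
r(N, K) = 11 + K + N (r(N, K) = (K + N) + 11 = 11 + K + N)
r(62, -176) - 30660 = (11 - 176 + 62) - 30660 = -103 - 30660 = -30763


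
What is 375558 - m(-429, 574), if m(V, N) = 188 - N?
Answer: 375944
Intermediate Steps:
375558 - m(-429, 574) = 375558 - (188 - 1*574) = 375558 - (188 - 574) = 375558 - 1*(-386) = 375558 + 386 = 375944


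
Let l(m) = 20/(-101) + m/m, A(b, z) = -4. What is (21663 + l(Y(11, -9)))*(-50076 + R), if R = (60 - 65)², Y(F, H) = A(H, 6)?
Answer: -109513790244/101 ≈ -1.0843e+9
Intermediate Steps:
Y(F, H) = -4
l(m) = 81/101 (l(m) = 20*(-1/101) + 1 = -20/101 + 1 = 81/101)
R = 25 (R = (-5)² = 25)
(21663 + l(Y(11, -9)))*(-50076 + R) = (21663 + 81/101)*(-50076 + 25) = (2188044/101)*(-50051) = -109513790244/101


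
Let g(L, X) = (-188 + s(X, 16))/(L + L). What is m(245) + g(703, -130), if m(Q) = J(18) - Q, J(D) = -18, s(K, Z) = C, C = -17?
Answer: -369983/1406 ≈ -263.15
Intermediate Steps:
s(K, Z) = -17
g(L, X) = -205/(2*L) (g(L, X) = (-188 - 17)/(L + L) = -205*1/(2*L) = -205/(2*L))
m(Q) = -18 - Q
m(245) + g(703, -130) = (-18 - 1*245) - 205/2/703 = (-18 - 245) - 205/2*1/703 = -263 - 205/1406 = -369983/1406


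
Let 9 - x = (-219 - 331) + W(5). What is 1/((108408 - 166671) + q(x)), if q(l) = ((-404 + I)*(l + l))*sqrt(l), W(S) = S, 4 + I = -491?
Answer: 58263/549675002367887 - 996092*sqrt(554)/549675002367887 ≈ -4.2547e-8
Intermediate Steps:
I = -495 (I = -4 - 491 = -495)
x = 554 (x = 9 - ((-219 - 331) + 5) = 9 - (-550 + 5) = 9 - 1*(-545) = 9 + 545 = 554)
q(l) = -1798*l**(3/2) (q(l) = ((-404 - 495)*(l + l))*sqrt(l) = (-1798*l)*sqrt(l) = -1798*l**(3/2))
1/((108408 - 166671) + q(x)) = 1/((108408 - 166671) - 996092*sqrt(554)) = 1/(-58263 - 996092*sqrt(554))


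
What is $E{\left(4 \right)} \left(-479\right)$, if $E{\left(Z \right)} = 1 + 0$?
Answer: $-479$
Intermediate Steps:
$E{\left(Z \right)} = 1$
$E{\left(4 \right)} \left(-479\right) = 1 \left(-479\right) = -479$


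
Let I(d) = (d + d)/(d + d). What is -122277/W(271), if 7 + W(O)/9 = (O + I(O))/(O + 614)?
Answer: 12023905/5923 ≈ 2030.0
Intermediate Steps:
I(d) = 1 (I(d) = (2*d)/((2*d)) = (2*d)*(1/(2*d)) = 1)
W(O) = -63 + 9*(1 + O)/(614 + O) (W(O) = -63 + 9*((O + 1)/(O + 614)) = -63 + 9*((1 + O)/(614 + O)) = -63 + 9*(1 + O)/(614 + O))
-122277/W(271) = -122277*(614 + 271)/(9*(-4297 - 6*271)) = -122277*295/(3*(-4297 - 1626)) = -122277/(9*(1/885)*(-5923)) = -122277/(-17769/295) = -122277*(-295/17769) = 12023905/5923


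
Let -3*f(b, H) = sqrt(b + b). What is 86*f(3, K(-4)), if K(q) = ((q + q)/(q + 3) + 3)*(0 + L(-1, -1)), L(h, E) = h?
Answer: -86*sqrt(6)/3 ≈ -70.219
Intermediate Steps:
K(q) = -3 - 2*q/(3 + q) (K(q) = ((q + q)/(q + 3) + 3)*(0 - 1) = ((2*q)/(3 + q) + 3)*(-1) = (2*q/(3 + q) + 3)*(-1) = (3 + 2*q/(3 + q))*(-1) = -3 - 2*q/(3 + q))
f(b, H) = -sqrt(2)*sqrt(b)/3 (f(b, H) = -sqrt(b + b)/3 = -sqrt(2)*sqrt(b)/3)
86*f(3, K(-4)) = 86*(-sqrt(2)*sqrt(3)/3) = 86*(-sqrt(6)/3) = -86*sqrt(6)/3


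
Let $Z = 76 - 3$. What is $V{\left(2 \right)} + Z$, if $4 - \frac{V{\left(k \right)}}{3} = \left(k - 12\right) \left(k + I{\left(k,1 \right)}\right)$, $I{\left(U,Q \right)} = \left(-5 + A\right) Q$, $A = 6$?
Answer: $175$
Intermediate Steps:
$I{\left(U,Q \right)} = Q$ ($I{\left(U,Q \right)} = \left(-5 + 6\right) Q = 1 Q = Q$)
$Z = 73$ ($Z = 76 - 3 = 73$)
$V{\left(k \right)} = 12 - 3 \left(1 + k\right) \left(-12 + k\right)$ ($V{\left(k \right)} = 12 - 3 \left(k - 12\right) \left(k + 1\right) = 12 - 3 \left(-12 + k\right) \left(1 + k\right) = 12 - 3 \left(1 + k\right) \left(-12 + k\right)$)
$V{\left(2 \right)} + Z = \left(48 - 3 \cdot 2^{2} + 33 \cdot 2\right) + 73 = \left(48 - 12 + 66\right) + 73 = 102 + 73 = 175$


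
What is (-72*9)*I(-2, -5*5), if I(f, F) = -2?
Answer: 1296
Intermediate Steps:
(-72*9)*I(-2, -5*5) = -72*9*(-2) = -648*(-2) = 1296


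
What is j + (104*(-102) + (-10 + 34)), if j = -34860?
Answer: -45444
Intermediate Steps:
j + (104*(-102) + (-10 + 34)) = -34860 + (104*(-102) + (-10 + 34)) = -34860 + (-10608 + 24) = -34860 - 10584 = -45444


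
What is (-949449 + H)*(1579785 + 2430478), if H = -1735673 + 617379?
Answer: -8292193246409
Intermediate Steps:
H = -1118294
(-949449 + H)*(1579785 + 2430478) = (-949449 - 1118294)*(1579785 + 2430478) = -2067743*4010263 = -8292193246409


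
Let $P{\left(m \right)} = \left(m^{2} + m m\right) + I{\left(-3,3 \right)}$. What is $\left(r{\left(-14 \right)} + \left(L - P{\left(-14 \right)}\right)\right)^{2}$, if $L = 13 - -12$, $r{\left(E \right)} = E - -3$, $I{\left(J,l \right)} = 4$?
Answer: $145924$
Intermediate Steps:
$r{\left(E \right)} = 3 + E$ ($r{\left(E \right)} = E + 3 = 3 + E$)
$P{\left(m \right)} = 4 + 2 m^{2}$ ($P{\left(m \right)} = \left(m^{2} + m m\right) + 4 = \left(m^{2} + m^{2}\right) + 4 = 2 m^{2} + 4 = 4 + 2 m^{2}$)
$L = 25$ ($L = 13 + 12 = 25$)
$\left(r{\left(-14 \right)} + \left(L - P{\left(-14 \right)}\right)\right)^{2} = \left(\left(3 - 14\right) + \left(25 - \left(4 + 2 \left(-14\right)^{2}\right)\right)\right)^{2} = \left(-11 + \left(25 - \left(4 + 2 \cdot 196\right)\right)\right)^{2} = \left(-11 + \left(25 - \left(4 + 392\right)\right)\right)^{2} = \left(-11 + \left(25 - 396\right)\right)^{2} = \left(-11 - 371\right)^{2} = \left(-382\right)^{2} = 145924$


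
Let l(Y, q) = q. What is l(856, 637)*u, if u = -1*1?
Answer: -637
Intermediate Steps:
u = -1
l(856, 637)*u = 637*(-1) = -637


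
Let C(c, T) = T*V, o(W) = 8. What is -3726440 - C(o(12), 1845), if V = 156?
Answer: -4014260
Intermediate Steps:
C(c, T) = 156*T (C(c, T) = T*156 = 156*T)
-3726440 - C(o(12), 1845) = -3726440 - 156*1845 = -3726440 - 1*287820 = -3726440 - 287820 = -4014260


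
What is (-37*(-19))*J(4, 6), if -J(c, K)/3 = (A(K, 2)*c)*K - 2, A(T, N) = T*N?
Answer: -603174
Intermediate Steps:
A(T, N) = N*T
J(c, K) = 6 - 6*c*K**2 (J(c, K) = -3*(((2*K)*c)*K - 2) = -3*((2*K*c)*K - 2) = -3*(2*c*K**2 - 2) = -3*(-2 + 2*c*K**2) = 6 - 6*c*K**2)
(-37*(-19))*J(4, 6) = (-37*(-19))*(6 - 6*4*6**2) = 703*(6 - 6*4*36) = 703*(6 - 864) = 703*(-858) = -603174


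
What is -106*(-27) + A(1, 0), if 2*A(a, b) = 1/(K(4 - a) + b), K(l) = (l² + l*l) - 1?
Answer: 97309/34 ≈ 2862.0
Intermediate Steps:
K(l) = -1 + 2*l² (K(l) = (l² + l²) - 1 = 2*l² - 1 = -1 + 2*l²)
A(a, b) = 1/(2*(-1 + b + 2*(4 - a)²)) (A(a, b) = 1/(2*((-1 + 2*(4 - a)²) + b)) = 1/(2*(-1 + b + 2*(4 - a)²)))
-106*(-27) + A(1, 0) = -106*(-27) + 1/(2*(-1 + 0 + 2*(-4 + 1)²)) = 2862 + 1/(2*(-1 + 0 + 2*(-3)²)) = 2862 + 1/(2*(-1 + 0 + 2*9)) = 2862 + 1/(2*(-1 + 0 + 18)) = 2862 + (½)/17 = 2862 + (½)*(1/17) = 2862 + 1/34 = 97309/34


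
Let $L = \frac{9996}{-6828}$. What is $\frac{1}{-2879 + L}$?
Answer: $- \frac{569}{1638984} \approx -0.00034717$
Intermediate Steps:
$L = - \frac{833}{569}$ ($L = 9996 \left(- \frac{1}{6828}\right) = - \frac{833}{569} \approx -1.464$)
$\frac{1}{-2879 + L} = \frac{1}{-2879 - \frac{833}{569}} = \frac{1}{- \frac{1638984}{569}} = - \frac{569}{1638984}$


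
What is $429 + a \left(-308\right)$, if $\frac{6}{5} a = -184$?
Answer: $\frac{142967}{3} \approx 47656.0$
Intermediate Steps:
$a = - \frac{460}{3}$ ($a = \frac{5}{6} \left(-184\right) = - \frac{460}{3} \approx -153.33$)
$429 + a \left(-308\right) = 429 - - \frac{141680}{3} = 429 + \frac{141680}{3} = \frac{142967}{3}$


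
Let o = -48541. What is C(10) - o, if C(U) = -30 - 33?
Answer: 48478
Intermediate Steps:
C(U) = -63
C(10) - o = -63 - 1*(-48541) = -63 + 48541 = 48478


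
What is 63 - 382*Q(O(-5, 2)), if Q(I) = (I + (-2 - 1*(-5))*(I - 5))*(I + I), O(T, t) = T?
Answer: -133637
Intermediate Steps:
Q(I) = 2*I*(-15 + 4*I) (Q(I) = (I + (-2 + 5)*(-5 + I))*(2*I) = (I + 3*(-5 + I))*(2*I) = (I + (-15 + 3*I))*(2*I) = (-15 + 4*I)*(2*I) = 2*I*(-15 + 4*I))
63 - 382*Q(O(-5, 2)) = 63 - 764*(-5)*(-15 + 4*(-5)) = 63 - 764*(-5)*(-15 - 20) = 63 - 764*(-5)*(-35) = 63 - 382*350 = 63 - 133700 = -133637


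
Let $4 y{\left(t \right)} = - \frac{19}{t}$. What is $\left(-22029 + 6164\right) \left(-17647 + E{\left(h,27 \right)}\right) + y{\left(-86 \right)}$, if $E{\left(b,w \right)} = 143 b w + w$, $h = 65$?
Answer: $- \frac{1273494338181}{344} \approx -3.702 \cdot 10^{9}$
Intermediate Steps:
$y{\left(t \right)} = - \frac{19}{4 t}$ ($y{\left(t \right)} = \frac{\left(-19\right) \frac{1}{t}}{4} = - \frac{19}{4 t}$)
$E{\left(b,w \right)} = w + 143 b w$ ($E{\left(b,w \right)} = 143 b w + w = w + 143 b w$)
$\left(-22029 + 6164\right) \left(-17647 + E{\left(h,27 \right)}\right) + y{\left(-86 \right)} = \left(-22029 + 6164\right) \left(-17647 + 27 \left(1 + 143 \cdot 65\right)\right) - \frac{19}{4 \left(-86\right)} = - 15865 \left(-17647 + 27 \left(1 + 9295\right)\right) - - \frac{19}{344} = - 15865 \left(-17647 + 27 \cdot 9296\right) + \frac{19}{344} = - 15865 \left(-17647 + 250992\right) + \frac{19}{344} = \left(-15865\right) 233345 + \frac{19}{344} = -3702018425 + \frac{19}{344} = - \frac{1273494338181}{344}$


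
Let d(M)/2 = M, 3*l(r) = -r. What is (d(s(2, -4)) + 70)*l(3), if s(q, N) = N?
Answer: -62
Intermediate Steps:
l(r) = -r/3 (l(r) = (-r)/3 = -r/3)
d(M) = 2*M
(d(s(2, -4)) + 70)*l(3) = (2*(-4) + 70)*(-1/3*3) = (-8 + 70)*(-1) = 62*(-1) = -62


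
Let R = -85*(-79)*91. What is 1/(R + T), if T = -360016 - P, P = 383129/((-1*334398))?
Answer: 334398/83950666631 ≈ 3.9833e-6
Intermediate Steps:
P = -383129/334398 (P = 383129/(-334398) = 383129*(-1/334398) = -383129/334398 ≈ -1.1457)
T = -120388247239/334398 (T = -360016 - 1*(-383129/334398) = -360016 + 383129/334398 = -120388247239/334398 ≈ -3.6002e+5)
R = 611065 (R = 6715*91 = 611065)
1/(R + T) = 1/(611065 - 120388247239/334398) = 1/(83950666631/334398) = 334398/83950666631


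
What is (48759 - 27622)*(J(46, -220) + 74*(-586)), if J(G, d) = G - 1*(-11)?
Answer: -915380059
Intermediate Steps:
J(G, d) = 11 + G (J(G, d) = G + 11 = 11 + G)
(48759 - 27622)*(J(46, -220) + 74*(-586)) = (48759 - 27622)*((11 + 46) + 74*(-586)) = 21137*(57 - 43364) = 21137*(-43307) = -915380059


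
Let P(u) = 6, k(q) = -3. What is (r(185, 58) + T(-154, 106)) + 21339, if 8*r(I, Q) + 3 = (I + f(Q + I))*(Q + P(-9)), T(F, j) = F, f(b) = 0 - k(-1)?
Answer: 181509/8 ≈ 22689.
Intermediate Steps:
f(b) = 3 (f(b) = 0 - 1*(-3) = 0 + 3 = 3)
r(I, Q) = -3/8 + (3 + I)*(6 + Q)/8 (r(I, Q) = -3/8 + ((I + 3)*(Q + 6))/8 = -3/8 + ((3 + I)*(6 + Q))/8 = -3/8 + (3 + I)*(6 + Q)/8)
(r(185, 58) + T(-154, 106)) + 21339 = ((15/8 + (3/4)*185 + (3/8)*58 + (1/8)*185*58) - 154) + 21339 = ((15/8 + 555/4 + 87/4 + 5365/4) - 154) + 21339 = (12029/8 - 154) + 21339 = 10797/8 + 21339 = 181509/8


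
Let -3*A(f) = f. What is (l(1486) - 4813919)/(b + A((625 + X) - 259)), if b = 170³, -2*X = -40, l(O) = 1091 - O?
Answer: -7221471/7369307 ≈ -0.97994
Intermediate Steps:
X = 20 (X = -½*(-40) = 20)
b = 4913000
A(f) = -f/3
(l(1486) - 4813919)/(b + A((625 + X) - 259)) = ((1091 - 1*1486) - 4813919)/(4913000 - ((625 + 20) - 259)/3) = ((1091 - 1486) - 4813919)/(4913000 - (645 - 259)/3) = (-395 - 4813919)/(4913000 - ⅓*386) = -4814314/(4913000 - 386/3) = -4814314/14738614/3 = -4814314*3/14738614 = -7221471/7369307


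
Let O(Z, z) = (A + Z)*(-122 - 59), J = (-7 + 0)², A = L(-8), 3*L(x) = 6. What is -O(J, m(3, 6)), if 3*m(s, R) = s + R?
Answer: 9231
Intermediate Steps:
L(x) = 2 (L(x) = (⅓)*6 = 2)
A = 2
m(s, R) = R/3 + s/3 (m(s, R) = (s + R)/3 = (R + s)/3 = R/3 + s/3)
J = 49 (J = (-7)² = 49)
O(Z, z) = -362 - 181*Z (O(Z, z) = (2 + Z)*(-122 - 59) = (2 + Z)*(-181) = -362 - 181*Z)
-O(J, m(3, 6)) = -(-362 - 181*49) = -(-362 - 8869) = -1*(-9231) = 9231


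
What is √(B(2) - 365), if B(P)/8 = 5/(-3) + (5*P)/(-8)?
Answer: I*√3495/3 ≈ 19.706*I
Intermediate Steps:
B(P) = -40/3 - 5*P (B(P) = 8*(5/(-3) + (5*P)/(-8)) = 8*(5*(-⅓) + (5*P)*(-⅛)) = 8*(-5/3 - 5*P/8) = -40/3 - 5*P)
√(B(2) - 365) = √((-40/3 - 5*2) - 365) = √((-40/3 - 10) - 365) = √(-70/3 - 365) = √(-1165/3) = I*√3495/3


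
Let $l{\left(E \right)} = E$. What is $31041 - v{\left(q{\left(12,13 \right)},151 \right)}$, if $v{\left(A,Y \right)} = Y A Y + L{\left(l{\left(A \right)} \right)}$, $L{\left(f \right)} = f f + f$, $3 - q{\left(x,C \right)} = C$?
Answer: $258961$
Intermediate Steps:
$q{\left(x,C \right)} = 3 - C$
$L{\left(f \right)} = f + f^{2}$ ($L{\left(f \right)} = f^{2} + f = f + f^{2}$)
$v{\left(A,Y \right)} = A Y^{2} + A \left(1 + A\right)$ ($v{\left(A,Y \right)} = Y A Y + A \left(1 + A\right) = A Y Y + A \left(1 + A\right) = A Y^{2} + A \left(1 + A\right)$)
$31041 - v{\left(q{\left(12,13 \right)},151 \right)} = 31041 - \left(3 - 13\right) \left(1 + \left(3 - 13\right) + 151^{2}\right) = 31041 - \left(3 - 13\right) \left(1 + \left(3 - 13\right) + 22801\right) = 31041 - - 10 \left(1 - 10 + 22801\right) = 31041 - \left(-10\right) 22792 = 31041 - -227920 = 31041 + 227920 = 258961$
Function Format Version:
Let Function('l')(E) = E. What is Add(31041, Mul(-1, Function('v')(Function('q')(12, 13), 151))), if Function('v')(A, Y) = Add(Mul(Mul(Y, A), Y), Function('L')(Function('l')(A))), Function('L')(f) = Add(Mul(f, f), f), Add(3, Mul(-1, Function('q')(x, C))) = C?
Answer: 258961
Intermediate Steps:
Function('q')(x, C) = Add(3, Mul(-1, C))
Function('L')(f) = Add(f, Pow(f, 2)) (Function('L')(f) = Add(Pow(f, 2), f) = Add(f, Pow(f, 2)))
Function('v')(A, Y) = Add(Mul(A, Pow(Y, 2)), Mul(A, Add(1, A))) (Function('v')(A, Y) = Add(Mul(Mul(Y, A), Y), Mul(A, Add(1, A))) = Add(Mul(Mul(A, Y), Y), Mul(A, Add(1, A))) = Add(Mul(A, Pow(Y, 2)), Mul(A, Add(1, A))))
Add(31041, Mul(-1, Function('v')(Function('q')(12, 13), 151))) = Add(31041, Mul(-1, Mul(Add(3, Mul(-1, 13)), Add(1, Add(3, Mul(-1, 13)), Pow(151, 2))))) = Add(31041, Mul(-1, Mul(Add(3, -13), Add(1, Add(3, -13), 22801)))) = Add(31041, Mul(-1, Mul(-10, Add(1, -10, 22801)))) = Add(31041, Mul(-1, Mul(-10, 22792))) = Add(31041, Mul(-1, -227920)) = Add(31041, 227920) = 258961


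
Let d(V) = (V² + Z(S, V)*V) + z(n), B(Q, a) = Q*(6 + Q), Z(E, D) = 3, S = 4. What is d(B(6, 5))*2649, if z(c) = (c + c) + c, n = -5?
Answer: 14264865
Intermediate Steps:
z(c) = 3*c (z(c) = 2*c + c = 3*c)
d(V) = -15 + V² + 3*V (d(V) = (V² + 3*V) + 3*(-5) = (V² + 3*V) - 15 = -15 + V² + 3*V)
d(B(6, 5))*2649 = (-15 + (6*(6 + 6))² + 3*(6*(6 + 6)))*2649 = (-15 + (6*12)² + 3*(6*12))*2649 = (-15 + 72² + 3*72)*2649 = (-15 + 5184 + 216)*2649 = 5385*2649 = 14264865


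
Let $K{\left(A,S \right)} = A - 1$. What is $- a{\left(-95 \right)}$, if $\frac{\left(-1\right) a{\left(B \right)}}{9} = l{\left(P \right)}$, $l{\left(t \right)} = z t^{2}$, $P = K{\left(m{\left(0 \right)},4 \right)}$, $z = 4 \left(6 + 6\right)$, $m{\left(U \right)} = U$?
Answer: $432$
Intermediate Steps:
$K{\left(A,S \right)} = -1 + A$ ($K{\left(A,S \right)} = A - 1 = -1 + A$)
$z = 48$ ($z = 4 \cdot 12 = 48$)
$P = -1$ ($P = -1 + 0 = -1$)
$l{\left(t \right)} = 48 t^{2}$
$a{\left(B \right)} = -432$ ($a{\left(B \right)} = - 9 \cdot 48 \left(-1\right)^{2} = - 9 \cdot 48 \cdot 1 = \left(-9\right) 48 = -432$)
$- a{\left(-95 \right)} = \left(-1\right) \left(-432\right) = 432$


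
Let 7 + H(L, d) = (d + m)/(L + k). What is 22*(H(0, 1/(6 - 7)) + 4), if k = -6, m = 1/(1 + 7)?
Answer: -1507/24 ≈ -62.792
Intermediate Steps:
m = ⅛ (m = 1/8 = ⅛ ≈ 0.12500)
H(L, d) = -7 + (⅛ + d)/(-6 + L) (H(L, d) = -7 + (d + ⅛)/(L - 6) = -7 + (⅛ + d)/(-6 + L))
22*(H(0, 1/(6 - 7)) + 4) = 22*((337/8 + 1/(6 - 7) - 7*0)/(-6 + 0) + 4) = 22*((337/8 + 1/(-1) + 0)/(-6) + 4) = 22*(-(337/8 - 1 + 0)/6 + 4) = 22*(-⅙*329/8 + 4) = 22*(-329/48 + 4) = 22*(-137/48) = -1507/24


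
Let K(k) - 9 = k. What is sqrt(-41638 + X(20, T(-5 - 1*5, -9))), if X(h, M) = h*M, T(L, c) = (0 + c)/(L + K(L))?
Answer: I*sqrt(5036218)/11 ≈ 204.01*I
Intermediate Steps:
K(k) = 9 + k
T(L, c) = c/(9 + 2*L) (T(L, c) = (0 + c)/(L + (9 + L)) = c/(9 + 2*L))
X(h, M) = M*h
sqrt(-41638 + X(20, T(-5 - 1*5, -9))) = sqrt(-41638 - 9/(9 + 2*(-5 - 1*5))*20) = sqrt(-41638 - 9/(9 + 2*(-5 - 5))*20) = sqrt(-41638 - 9/(9 + 2*(-10))*20) = sqrt(-41638 - 9/(9 - 20)*20) = sqrt(-41638 - 9/(-11)*20) = sqrt(-41638 - 9*(-1/11)*20) = sqrt(-41638 + (9/11)*20) = sqrt(-41638 + 180/11) = sqrt(-457838/11) = I*sqrt(5036218)/11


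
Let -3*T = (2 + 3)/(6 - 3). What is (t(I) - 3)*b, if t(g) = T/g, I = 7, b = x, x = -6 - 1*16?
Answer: 4268/63 ≈ 67.746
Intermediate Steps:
x = -22 (x = -6 - 16 = -22)
b = -22
T = -5/9 (T = -(2 + 3)/(3*(6 - 3)) = -5/(3*3) = -⅓*5/3 = -5/9 ≈ -0.55556)
t(g) = -5/(9*g)
(t(I) - 3)*b = (-5/9/7 - 3)*(-22) = (-5/9*⅐ - 3)*(-22) = (-5/63 - 3)*(-22) = -194/63*(-22) = 4268/63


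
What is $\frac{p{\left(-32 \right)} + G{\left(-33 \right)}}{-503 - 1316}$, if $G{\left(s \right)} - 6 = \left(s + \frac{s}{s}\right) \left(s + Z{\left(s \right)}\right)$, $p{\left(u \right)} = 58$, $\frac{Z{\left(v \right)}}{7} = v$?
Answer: $- \frac{8512}{1819} \approx -4.6795$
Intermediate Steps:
$Z{\left(v \right)} = 7 v$
$G{\left(s \right)} = 6 + 8 s \left(1 + s\right)$ ($G{\left(s \right)} = 6 + \left(s + \frac{s}{s}\right) \left(s + 7 s\right) = 6 + \left(s + 1\right) 8 s = 6 + \left(1 + s\right) 8 s = 6 + 8 s \left(1 + s\right)$)
$\frac{p{\left(-32 \right)} + G{\left(-33 \right)}}{-503 - 1316} = \frac{58 + \left(6 + 8 \left(-33\right) + 8 \left(-33\right)^{2}\right)}{-503 - 1316} = \frac{58 + \left(6 - 264 + 8 \cdot 1089\right)}{-1819} = \left(58 + \left(6 - 264 + 8712\right)\right) \left(- \frac{1}{1819}\right) = \left(58 + 8454\right) \left(- \frac{1}{1819}\right) = 8512 \left(- \frac{1}{1819}\right) = - \frac{8512}{1819}$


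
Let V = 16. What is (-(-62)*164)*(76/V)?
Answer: 48298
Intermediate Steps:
(-(-62)*164)*(76/V) = (-(-62)*164)*(76/16) = (-62*(-164))*(76*(1/16)) = 10168*(19/4) = 48298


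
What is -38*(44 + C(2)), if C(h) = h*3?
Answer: -1900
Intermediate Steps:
C(h) = 3*h
-38*(44 + C(2)) = -38*(44 + 3*2) = -38*(44 + 6) = -38*50 = -1900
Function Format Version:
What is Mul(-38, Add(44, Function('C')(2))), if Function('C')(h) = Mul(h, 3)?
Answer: -1900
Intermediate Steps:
Function('C')(h) = Mul(3, h)
Mul(-38, Add(44, Function('C')(2))) = Mul(-38, Add(44, Mul(3, 2))) = Mul(-38, Add(44, 6)) = Mul(-38, 50) = -1900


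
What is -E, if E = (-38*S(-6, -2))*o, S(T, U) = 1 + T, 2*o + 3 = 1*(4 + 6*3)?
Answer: -1805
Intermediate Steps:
o = 19/2 (o = -3/2 + (1*(4 + 6*3))/2 = -3/2 + (1*(4 + 18))/2 = -3/2 + (1*22)/2 = -3/2 + (½)*22 = -3/2 + 11 = 19/2 ≈ 9.5000)
E = 1805 (E = -38*(1 - 6)*(19/2) = -38*(-5)*(19/2) = 190*(19/2) = 1805)
-E = -1*1805 = -1805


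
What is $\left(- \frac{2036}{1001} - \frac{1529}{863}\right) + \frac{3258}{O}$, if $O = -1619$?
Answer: $- \frac{8137085197}{1398594197} \approx -5.818$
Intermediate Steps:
$\left(- \frac{2036}{1001} - \frac{1529}{863}\right) + \frac{3258}{O} = \left(- \frac{2036}{1001} - \frac{1529}{863}\right) + \frac{3258}{-1619} = \left(\left(-2036\right) \frac{1}{1001} - \frac{1529}{863}\right) + 3258 \left(- \frac{1}{1619}\right) = \left(- \frac{2036}{1001} - \frac{1529}{863}\right) - \frac{3258}{1619} = - \frac{3287597}{863863} - \frac{3258}{1619} = - \frac{8137085197}{1398594197}$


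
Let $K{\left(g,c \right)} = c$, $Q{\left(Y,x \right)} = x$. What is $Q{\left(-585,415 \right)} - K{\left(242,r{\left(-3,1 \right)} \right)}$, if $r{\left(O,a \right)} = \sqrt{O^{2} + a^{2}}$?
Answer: $415 - \sqrt{10} \approx 411.84$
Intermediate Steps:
$Q{\left(-585,415 \right)} - K{\left(242,r{\left(-3,1 \right)} \right)} = 415 - \sqrt{\left(-3\right)^{2} + 1^{2}} = 415 - \sqrt{9 + 1} = 415 - \sqrt{10}$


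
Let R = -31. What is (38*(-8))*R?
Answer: 9424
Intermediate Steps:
(38*(-8))*R = (38*(-8))*(-31) = -304*(-31) = 9424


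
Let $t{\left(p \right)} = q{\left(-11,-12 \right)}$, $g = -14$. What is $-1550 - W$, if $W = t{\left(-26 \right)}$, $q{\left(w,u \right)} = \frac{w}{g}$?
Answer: $- \frac{21711}{14} \approx -1550.8$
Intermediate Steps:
$q{\left(w,u \right)} = - \frac{w}{14}$ ($q{\left(w,u \right)} = \frac{w}{-14} = w \left(- \frac{1}{14}\right) = - \frac{w}{14}$)
$t{\left(p \right)} = \frac{11}{14}$ ($t{\left(p \right)} = \left(- \frac{1}{14}\right) \left(-11\right) = \frac{11}{14}$)
$W = \frac{11}{14} \approx 0.78571$
$-1550 - W = -1550 - \frac{11}{14} = - \frac{21711}{14}$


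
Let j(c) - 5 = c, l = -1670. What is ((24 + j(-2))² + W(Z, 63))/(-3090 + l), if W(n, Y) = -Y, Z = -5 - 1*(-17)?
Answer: -333/2380 ≈ -0.13992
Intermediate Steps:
j(c) = 5 + c
Z = 12 (Z = -5 + 17 = 12)
((24 + j(-2))² + W(Z, 63))/(-3090 + l) = ((24 + (5 - 2))² - 1*63)/(-3090 - 1670) = ((24 + 3)² - 63)/(-4760) = (27² - 63)*(-1/4760) = (729 - 63)*(-1/4760) = 666*(-1/4760) = -333/2380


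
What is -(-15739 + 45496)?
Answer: -29757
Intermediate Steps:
-(-15739 + 45496) = -1*29757 = -29757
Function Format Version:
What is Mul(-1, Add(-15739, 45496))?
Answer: -29757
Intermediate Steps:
Mul(-1, Add(-15739, 45496)) = Mul(-1, 29757) = -29757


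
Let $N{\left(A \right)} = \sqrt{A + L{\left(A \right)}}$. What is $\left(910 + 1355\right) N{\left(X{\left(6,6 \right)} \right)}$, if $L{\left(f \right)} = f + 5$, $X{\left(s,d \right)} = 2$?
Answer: $6795$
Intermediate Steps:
$L{\left(f \right)} = 5 + f$
$N{\left(A \right)} = \sqrt{5 + 2 A}$ ($N{\left(A \right)} = \sqrt{A + \left(5 + A\right)} = \sqrt{5 + 2 A}$)
$\left(910 + 1355\right) N{\left(X{\left(6,6 \right)} \right)} = \left(910 + 1355\right) \sqrt{5 + 2 \cdot 2} = 2265 \sqrt{5 + 4} = 2265 \sqrt{9} = 2265 \cdot 3 = 6795$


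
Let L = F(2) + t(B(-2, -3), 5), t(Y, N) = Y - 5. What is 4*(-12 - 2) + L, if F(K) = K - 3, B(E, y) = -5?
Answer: -67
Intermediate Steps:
F(K) = -3 + K
t(Y, N) = -5 + Y
L = -11 (L = (-3 + 2) + (-5 - 5) = -1 - 10 = -11)
4*(-12 - 2) + L = 4*(-12 - 2) - 11 = 4*(-14) - 11 = -56 - 11 = -67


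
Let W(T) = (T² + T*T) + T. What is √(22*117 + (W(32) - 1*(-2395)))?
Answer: √7049 ≈ 83.958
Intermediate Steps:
W(T) = T + 2*T² (W(T) = (T² + T²) + T = 2*T² + T = T + 2*T²)
√(22*117 + (W(32) - 1*(-2395))) = √(22*117 + (32*(1 + 2*32) - 1*(-2395))) = √(2574 + (32*(1 + 64) + 2395)) = √(2574 + (32*65 + 2395)) = √(2574 + (2080 + 2395)) = √(2574 + 4475) = √7049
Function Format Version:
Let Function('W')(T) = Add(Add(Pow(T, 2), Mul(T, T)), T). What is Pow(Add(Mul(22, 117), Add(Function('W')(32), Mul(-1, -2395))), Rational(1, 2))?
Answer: Pow(7049, Rational(1, 2)) ≈ 83.958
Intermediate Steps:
Function('W')(T) = Add(T, Mul(2, Pow(T, 2))) (Function('W')(T) = Add(Add(Pow(T, 2), Pow(T, 2)), T) = Add(Mul(2, Pow(T, 2)), T) = Add(T, Mul(2, Pow(T, 2))))
Pow(Add(Mul(22, 117), Add(Function('W')(32), Mul(-1, -2395))), Rational(1, 2)) = Pow(Add(Mul(22, 117), Add(Mul(32, Add(1, Mul(2, 32))), Mul(-1, -2395))), Rational(1, 2)) = Pow(Add(2574, Add(Mul(32, Add(1, 64)), 2395)), Rational(1, 2)) = Pow(Add(2574, Add(Mul(32, 65), 2395)), Rational(1, 2)) = Pow(Add(2574, Add(2080, 2395)), Rational(1, 2)) = Pow(Add(2574, 4475), Rational(1, 2)) = Pow(7049, Rational(1, 2))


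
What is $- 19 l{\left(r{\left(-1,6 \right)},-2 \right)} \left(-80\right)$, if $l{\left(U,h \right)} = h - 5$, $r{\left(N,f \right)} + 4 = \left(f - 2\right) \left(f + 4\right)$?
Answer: $-10640$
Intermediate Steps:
$r{\left(N,f \right)} = -4 + \left(-2 + f\right) \left(4 + f\right)$ ($r{\left(N,f \right)} = -4 + \left(f - 2\right) \left(f + 4\right) = -4 + \left(-2 + f\right) \left(4 + f\right)$)
$l{\left(U,h \right)} = -5 + h$
$- 19 l{\left(r{\left(-1,6 \right)},-2 \right)} \left(-80\right) = - 19 \left(-5 - 2\right) \left(-80\right) = \left(-19\right) \left(-7\right) \left(-80\right) = 133 \left(-80\right) = -10640$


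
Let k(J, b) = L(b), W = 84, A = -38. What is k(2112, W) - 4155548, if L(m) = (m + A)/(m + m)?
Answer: -349066009/84 ≈ -4.1555e+6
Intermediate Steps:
L(m) = (-38 + m)/(2*m) (L(m) = (m - 38)/(m + m) = (-38 + m)/((2*m)) = (-38 + m)*(1/(2*m)) = (-38 + m)/(2*m))
k(J, b) = (-38 + b)/(2*b)
k(2112, W) - 4155548 = (1/2)*(-38 + 84)/84 - 4155548 = (1/2)*(1/84)*46 - 4155548 = 23/84 - 4155548 = -349066009/84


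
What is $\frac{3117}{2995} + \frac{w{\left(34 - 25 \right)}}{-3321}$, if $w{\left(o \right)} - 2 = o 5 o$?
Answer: $\frac{9132592}{9946395} \approx 0.91818$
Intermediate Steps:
$w{\left(o \right)} = 2 + 5 o^{2}$ ($w{\left(o \right)} = 2 + o 5 o = 2 + 5 o o = 2 + 5 o^{2}$)
$\frac{3117}{2995} + \frac{w{\left(34 - 25 \right)}}{-3321} = \frac{3117}{2995} + \frac{2 + 5 \left(34 - 25\right)^{2}}{-3321} = 3117 \cdot \frac{1}{2995} + \left(2 + 5 \cdot 9^{2}\right) \left(- \frac{1}{3321}\right) = \frac{3117}{2995} + \left(2 + 5 \cdot 81\right) \left(- \frac{1}{3321}\right) = \frac{3117}{2995} + \left(2 + 405\right) \left(- \frac{1}{3321}\right) = \frac{3117}{2995} + 407 \left(- \frac{1}{3321}\right) = \frac{3117}{2995} - \frac{407}{3321} = \frac{9132592}{9946395}$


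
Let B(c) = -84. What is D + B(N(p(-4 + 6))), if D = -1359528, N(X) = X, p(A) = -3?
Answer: -1359612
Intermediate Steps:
D + B(N(p(-4 + 6))) = -1359528 - 84 = -1359612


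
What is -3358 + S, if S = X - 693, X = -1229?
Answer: -5280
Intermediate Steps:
S = -1922 (S = -1229 - 693 = -1922)
-3358 + S = -3358 - 1922 = -5280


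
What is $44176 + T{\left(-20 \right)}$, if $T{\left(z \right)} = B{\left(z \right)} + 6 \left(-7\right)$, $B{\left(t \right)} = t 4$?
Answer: $44054$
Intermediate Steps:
$B{\left(t \right)} = 4 t$
$T{\left(z \right)} = -42 + 4 z$ ($T{\left(z \right)} = 4 z + 6 \left(-7\right) = 4 z - 42 = -42 + 4 z$)
$44176 + T{\left(-20 \right)} = 44176 + \left(-42 + 4 \left(-20\right)\right) = 44176 - 122 = 44054$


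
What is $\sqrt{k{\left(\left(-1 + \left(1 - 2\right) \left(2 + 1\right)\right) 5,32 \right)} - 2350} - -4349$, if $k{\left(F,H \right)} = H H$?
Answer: $4349 + i \sqrt{1326} \approx 4349.0 + 36.414 i$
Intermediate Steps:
$k{\left(F,H \right)} = H^{2}$
$\sqrt{k{\left(\left(-1 + \left(1 - 2\right) \left(2 + 1\right)\right) 5,32 \right)} - 2350} - -4349 = \sqrt{32^{2} - 2350} - -4349 = \sqrt{1024 - 2350} + 4349 = \sqrt{-1326} + 4349 = i \sqrt{1326} + 4349 = 4349 + i \sqrt{1326}$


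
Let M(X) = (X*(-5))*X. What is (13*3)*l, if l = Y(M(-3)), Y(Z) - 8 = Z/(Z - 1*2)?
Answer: 16419/47 ≈ 349.34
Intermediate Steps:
M(X) = -5*X² (M(X) = (-5*X)*X = -5*X²)
Y(Z) = 8 + Z/(-2 + Z) (Y(Z) = 8 + Z/(Z - 1*2) = 8 + Z/(Z - 2) = 8 + Z/(-2 + Z))
l = 421/47 (l = (-16 + 9*(-5*(-3)²))/(-2 - 5*(-3)²) = (-16 + 9*(-5*9))/(-2 - 5*9) = (-16 + 9*(-45))/(-2 - 45) = (-16 - 405)/(-47) = -1/47*(-421) = 421/47 ≈ 8.9574)
(13*3)*l = (13*3)*(421/47) = 39*(421/47) = 16419/47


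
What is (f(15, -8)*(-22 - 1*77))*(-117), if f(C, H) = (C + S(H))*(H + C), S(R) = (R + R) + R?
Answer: -729729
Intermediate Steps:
S(R) = 3*R (S(R) = 2*R + R = 3*R)
f(C, H) = (C + H)*(C + 3*H) (f(C, H) = (C + 3*H)*(H + C) = (C + 3*H)*(C + H) = (C + H)*(C + 3*H))
(f(15, -8)*(-22 - 1*77))*(-117) = ((15² + 3*(-8)² + 4*15*(-8))*(-22 - 1*77))*(-117) = ((225 + 3*64 - 480)*(-22 - 77))*(-117) = ((225 + 192 - 480)*(-99))*(-117) = -63*(-99)*(-117) = 6237*(-117) = -729729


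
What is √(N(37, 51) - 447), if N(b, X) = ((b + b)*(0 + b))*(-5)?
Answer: I*√14137 ≈ 118.9*I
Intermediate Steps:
N(b, X) = -10*b² (N(b, X) = ((2*b)*b)*(-5) = (2*b²)*(-5) = -10*b²)
√(N(37, 51) - 447) = √(-10*37² - 447) = √(-10*1369 - 447) = √(-13690 - 447) = √(-14137) = I*√14137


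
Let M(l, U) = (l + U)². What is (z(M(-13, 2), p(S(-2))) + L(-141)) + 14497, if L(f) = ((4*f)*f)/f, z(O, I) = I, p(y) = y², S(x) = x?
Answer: 13937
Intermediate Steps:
M(l, U) = (U + l)²
L(f) = 4*f (L(f) = (4*f²)/f = 4*f)
(z(M(-13, 2), p(S(-2))) + L(-141)) + 14497 = ((-2)² + 4*(-141)) + 14497 = (4 - 564) + 14497 = -560 + 14497 = 13937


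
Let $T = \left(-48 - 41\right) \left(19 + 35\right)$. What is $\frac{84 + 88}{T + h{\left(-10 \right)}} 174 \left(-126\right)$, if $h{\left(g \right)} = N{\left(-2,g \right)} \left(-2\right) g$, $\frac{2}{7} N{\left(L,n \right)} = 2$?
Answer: $\frac{1885464}{2333} \approx 808.17$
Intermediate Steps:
$N{\left(L,n \right)} = 7$ ($N{\left(L,n \right)} = \frac{7}{2} \cdot 2 = 7$)
$T = -4806$ ($T = \left(-89\right) 54 = -4806$)
$h{\left(g \right)} = - 14 g$ ($h{\left(g \right)} = 7 \left(-2\right) g = - 14 g$)
$\frac{84 + 88}{T + h{\left(-10 \right)}} 174 \left(-126\right) = \frac{84 + 88}{-4806 - -140} \cdot 174 \left(-126\right) = \frac{172}{-4806 + 140} \cdot 174 \left(-126\right) = \frac{172}{-4666} \cdot 174 \left(-126\right) = 172 \left(- \frac{1}{4666}\right) 174 \left(-126\right) = \left(- \frac{86}{2333}\right) 174 \left(-126\right) = \left(- \frac{14964}{2333}\right) \left(-126\right) = \frac{1885464}{2333}$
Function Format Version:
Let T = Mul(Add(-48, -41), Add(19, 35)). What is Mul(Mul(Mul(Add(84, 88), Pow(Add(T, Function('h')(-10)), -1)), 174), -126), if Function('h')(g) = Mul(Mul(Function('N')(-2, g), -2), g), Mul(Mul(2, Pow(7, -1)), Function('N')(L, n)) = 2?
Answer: Rational(1885464, 2333) ≈ 808.17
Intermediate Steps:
Function('N')(L, n) = 7 (Function('N')(L, n) = Mul(Rational(7, 2), 2) = 7)
T = -4806 (T = Mul(-89, 54) = -4806)
Function('h')(g) = Mul(-14, g) (Function('h')(g) = Mul(Mul(7, -2), g) = Mul(-14, g))
Mul(Mul(Mul(Add(84, 88), Pow(Add(T, Function('h')(-10)), -1)), 174), -126) = Mul(Mul(Mul(Add(84, 88), Pow(Add(-4806, Mul(-14, -10)), -1)), 174), -126) = Mul(Mul(Mul(172, Pow(Add(-4806, 140), -1)), 174), -126) = Mul(Mul(Mul(172, Pow(-4666, -1)), 174), -126) = Mul(Mul(Mul(172, Rational(-1, 4666)), 174), -126) = Mul(Mul(Rational(-86, 2333), 174), -126) = Mul(Rational(-14964, 2333), -126) = Rational(1885464, 2333)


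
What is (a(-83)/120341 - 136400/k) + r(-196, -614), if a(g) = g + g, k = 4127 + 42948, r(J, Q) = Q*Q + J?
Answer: 85383015517326/226602103 ≈ 3.7680e+5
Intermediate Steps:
r(J, Q) = J + Q² (r(J, Q) = Q² + J = J + Q²)
k = 47075
a(g) = 2*g
(a(-83)/120341 - 136400/k) + r(-196, -614) = ((2*(-83))/120341 - 136400/47075) + (-196 + (-614)²) = (-166*1/120341 - 136400*1/47075) + (-196 + 376996) = (-166/120341 - 5456/1883) + 376800 = -656893074/226602103 + 376800 = 85383015517326/226602103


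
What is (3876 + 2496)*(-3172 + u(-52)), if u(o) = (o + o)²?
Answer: 48707568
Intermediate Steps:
u(o) = 4*o² (u(o) = (2*o)² = 4*o²)
(3876 + 2496)*(-3172 + u(-52)) = (3876 + 2496)*(-3172 + 4*(-52)²) = 6372*(-3172 + 4*2704) = 6372*(-3172 + 10816) = 6372*7644 = 48707568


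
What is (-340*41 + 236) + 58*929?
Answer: 40178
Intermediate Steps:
(-340*41 + 236) + 58*929 = (-13940 + 236) + 53882 = -13704 + 53882 = 40178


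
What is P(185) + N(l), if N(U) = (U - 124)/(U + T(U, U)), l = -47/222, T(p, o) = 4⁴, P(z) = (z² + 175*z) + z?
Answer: 758471730/11357 ≈ 66785.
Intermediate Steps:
P(z) = z² + 176*z
T(p, o) = 256
l = -47/222 (l = -47*1/222 = -47/222 ≈ -0.21171)
N(U) = (-124 + U)/(256 + U) (N(U) = (U - 124)/(U + 256) = (-124 + U)/(256 + U))
P(185) + N(l) = 185*(176 + 185) + (-124 - 47/222)/(256 - 47/222) = 185*361 - 27575/222/(56785/222) = 66785 + (222/56785)*(-27575/222) = 66785 - 5515/11357 = 758471730/11357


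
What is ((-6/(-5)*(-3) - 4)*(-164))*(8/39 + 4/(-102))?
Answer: 137104/663 ≈ 206.79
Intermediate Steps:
((-6/(-5)*(-3) - 4)*(-164))*(8/39 + 4/(-102)) = ((-6*(-1/5)*(-3) - 4)*(-164))*(8*(1/39) + 4*(-1/102)) = (((6/5)*(-3) - 4)*(-164))*(8/39 - 2/51) = ((-18/5 - 4)*(-164))*(110/663) = -38/5*(-164)*(110/663) = (6232/5)*(110/663) = 137104/663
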